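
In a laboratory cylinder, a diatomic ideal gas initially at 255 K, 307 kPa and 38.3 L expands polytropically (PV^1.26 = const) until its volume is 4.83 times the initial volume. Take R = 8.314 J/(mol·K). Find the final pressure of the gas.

42.2 kPa

Polytropic n=1.26: T₂ = T₁(V₁/V₂)^(n−1) = 255×(0.207)^0.26 = 169 K; P₂ = P₁(V₁/V₂)^n = 42.2 kPa.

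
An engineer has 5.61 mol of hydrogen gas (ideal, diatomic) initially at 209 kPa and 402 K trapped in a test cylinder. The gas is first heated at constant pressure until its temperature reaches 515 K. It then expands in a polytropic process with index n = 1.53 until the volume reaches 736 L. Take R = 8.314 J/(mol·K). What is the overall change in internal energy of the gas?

V₁ = nRT₁/P₁ = 5.61×8.314×402/209 = 89.7 L.
Step 1 — Isobaric: P stays 209 kPa; V/T = const ⇒ T₂ = 515 K, V₂ = 115 L.
W = PΔV = 209×(115−89.7) kPa·L = 5270 J.
ΔU = nCvΔT = 5.61×20.8×(515−402) = 13200 J.
Q = ΔU + W = nCpΔT = 18400 J.
State after step 1: P = 209 kPa, V = 115 L, T = 515 K.
Step 2 — Polytropic n=1.53: T₂ = T₁(V₁/V₂)^(n−1) = 515×(0.156)^0.53 = 192 K; P₂ = P₁(V₁/V₂)^n = 12.2 kPa.
W = (P₁V₁−P₂V₂)/(n−1) = (209×115−12.2×736)/0.53 = 28400 J.
ΔU = nCvΔT = 5.61×20.8×(192−515) = -37600 J.
Q = ΔU + W = -9220 J.
Net over both steps: W = 33700 J, Q = 9220 J, ΔU = -24400 J.

-24400 J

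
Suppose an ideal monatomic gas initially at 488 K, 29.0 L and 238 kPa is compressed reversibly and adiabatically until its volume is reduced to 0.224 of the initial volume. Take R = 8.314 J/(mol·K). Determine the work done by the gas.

n = P₁V₁/(RT₁) = 238×29.0/(8.314×488) = 1.70 mol.
Adiabatic: TV^(γ−1) = const ⇒ T₂ = 488×(4.46)^0.667 = 1320 K; PV^γ = const ⇒ P₂ = 2880 kPa.
ΔU = nCvΔT = 1.70×12.5×(1320−488) = 17700 J.
Q = 0 for an adiabatic process, so W = −ΔU = -17700 J.

-17700 J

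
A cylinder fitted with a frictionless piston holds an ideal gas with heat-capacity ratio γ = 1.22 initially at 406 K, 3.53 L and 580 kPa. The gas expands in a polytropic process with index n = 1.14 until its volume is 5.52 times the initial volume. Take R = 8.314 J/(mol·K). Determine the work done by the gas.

3110 J

n = P₁V₁/(RT₁) = 580×3.53/(8.314×406) = 0.607 mol.
Polytropic n=1.14: T₂ = T₁(V₁/V₂)^(n−1) = 406×(0.181)^0.14 = 320 K; P₂ = P₁(V₁/V₂)^n = 82.7 kPa.
W = (P₁V₁−P₂V₂)/(n−1) = (580×3.53−82.7×19.5)/0.14 = 3110 J.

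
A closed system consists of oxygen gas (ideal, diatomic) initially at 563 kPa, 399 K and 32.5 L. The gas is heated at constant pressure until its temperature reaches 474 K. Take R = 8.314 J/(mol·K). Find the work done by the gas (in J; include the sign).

3440 J

n = P₁V₁/(RT₁) = 563×32.5/(8.314×399) = 5.52 mol.
Isobaric: P stays 563 kPa; V/T = const ⇒ T₂ = 474 K, V₂ = 38.6 L.
W = PΔV = 563×(38.6−32.5) kPa·L = 3440 J.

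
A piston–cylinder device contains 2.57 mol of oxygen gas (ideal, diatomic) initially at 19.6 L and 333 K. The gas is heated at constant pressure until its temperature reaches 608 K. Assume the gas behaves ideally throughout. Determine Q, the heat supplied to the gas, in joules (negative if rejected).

P₁ = nRT₁/V₁ = 2.57×8.314×333/19.6 = 363 kPa.
Isobaric: P stays 363 kPa; V/T = const ⇒ T₂ = 608 K, V₂ = 35.8 L.
W = PΔV = 363×(35.8−19.6) kPa·L = 5880 J.
ΔU = nCvΔT = 2.57×20.8×(608−333) = 14700 J.
Q = ΔU + W = nCpΔT = 20600 J.

20600 J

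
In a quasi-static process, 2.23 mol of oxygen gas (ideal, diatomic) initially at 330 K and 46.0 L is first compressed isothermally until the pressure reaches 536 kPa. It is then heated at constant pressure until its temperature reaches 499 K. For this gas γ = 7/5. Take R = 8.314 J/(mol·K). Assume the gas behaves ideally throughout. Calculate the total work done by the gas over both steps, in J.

P₁ = nRT₁/V₁ = 2.23×8.314×330/46.0 = 133 kPa.
Step 1 — Isothermal: T stays 330 K; PV = const ⇒ V₂ = 11.4 L, P₂ = 536 kPa.
ΔU = 0 (ideal gas, T constant).
W = nRT ln(V₂/V₁) = 2.23×8.314×330×ln(0.248) = -8530 J.
Q = ΔU + W = -8530 J.
State after step 1: P = 536 kPa, V = 11.4 L, T = 330 K.
Step 2 — Isobaric: P stays 536 kPa; V/T = const ⇒ T₂ = 499 K, V₂ = 17.3 L.
W = PΔV = 536×(17.3−11.4) kPa·L = 3130 J.
ΔU = nCvΔT = 2.23×20.8×(499−330) = 7830 J.
Q = ΔU + W = nCpΔT = 11000 J.
Net over both steps: W = -5390 J, Q = 2440 J, ΔU = 7830 J.

-5390 J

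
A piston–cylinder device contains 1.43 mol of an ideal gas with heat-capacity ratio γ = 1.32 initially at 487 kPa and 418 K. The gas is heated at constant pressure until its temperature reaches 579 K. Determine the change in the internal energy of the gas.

5980 J

V₁ = nRT₁/P₁ = 1.43×8.314×418/487 = 10.2 L.
Isobaric: P stays 487 kPa; V/T = const ⇒ T₂ = 579 K, V₂ = 14.1 L.
For an ideal gas ΔU = nCvΔT with Cv = R/(γ−1) = 26.0 J/(mol·K).
ΔU = 1.43×26.0×(579−418) = 5980 J.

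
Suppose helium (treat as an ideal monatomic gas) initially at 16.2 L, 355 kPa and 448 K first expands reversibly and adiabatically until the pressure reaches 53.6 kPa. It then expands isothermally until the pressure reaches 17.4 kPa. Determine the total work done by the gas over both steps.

n = P₁V₁/(RT₁) = 355×16.2/(8.314×448) = 1.54 mol.
Step 1 — Adiabatic: T₂/T₁ = (P₂/P₁)^((γ−1)/γ) ⇒ T₂ = 448×(0.151)^0.400 = 210 K; V₂ = 50.4 L.
ΔU = nCvΔT = 1.54×12.5×(210−448) = -4580 J.
Q = 0 for an adiabatic process, so W = −ΔU = 4580 J.
State after step 1: P = 53.6 kPa, V = 50.4 L, T = 210 K.
Step 2 — Isothermal: T stays 210 K; PV = const ⇒ V₂ = 155 L, P₂ = 17.4 kPa.
ΔU = 0 (ideal gas, T constant).
W = nRT ln(V₂/V₁) = 1.54×8.314×210×ln(3.08) = 3040 J.
Q = ΔU + W = 3040 J.
Net over both steps: W = 7610 J, Q = 3040 J, ΔU = -4580 J.

7610 J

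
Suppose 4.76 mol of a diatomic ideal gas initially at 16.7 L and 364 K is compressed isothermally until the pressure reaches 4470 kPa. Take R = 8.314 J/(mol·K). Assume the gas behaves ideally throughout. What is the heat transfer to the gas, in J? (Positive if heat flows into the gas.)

-23700 J

P₁ = nRT₁/V₁ = 4.76×8.314×364/16.7 = 863 kPa.
Isothermal: T stays 364 K; PV = const ⇒ V₂ = 3.22 L, P₂ = 4470 kPa.
ΔU = 0 (ideal gas, T constant).
W = nRT ln(V₂/V₁) = 4.76×8.314×364×ln(0.193) = -23700 J.
Q = ΔU + W = -23700 J.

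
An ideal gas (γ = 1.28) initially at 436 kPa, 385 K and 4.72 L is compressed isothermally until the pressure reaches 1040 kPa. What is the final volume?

Isothermal: T stays 385 K; PV = const ⇒ V₂ = 1.98 L, P₂ = 1040 kPa.

1.98 L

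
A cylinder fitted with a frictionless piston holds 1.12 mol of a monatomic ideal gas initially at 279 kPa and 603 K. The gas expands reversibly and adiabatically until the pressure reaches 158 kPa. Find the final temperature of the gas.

480 K

V₁ = nRT₁/P₁ = 1.12×8.314×603/279 = 20.1 L.
Adiabatic: T₂/T₁ = (P₂/P₁)^((γ−1)/γ) ⇒ T₂ = 603×(0.566)^0.400 = 480 K; V₂ = 28.3 L.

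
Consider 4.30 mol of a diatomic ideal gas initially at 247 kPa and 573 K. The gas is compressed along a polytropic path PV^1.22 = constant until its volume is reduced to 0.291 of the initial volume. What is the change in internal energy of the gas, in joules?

16000 J

V₁ = nRT₁/P₁ = 4.30×8.314×573/247 = 82.9 L.
Polytropic n=1.22: T₂ = T₁(V₁/V₂)^(n−1) = 573×(3.44)^0.22 = 752 K; P₂ = P₁(V₁/V₂)^n = 1110 kPa.
For an ideal gas ΔU = nCvΔT with Cv = (5/2)R = 20.8 J/(mol·K).
ΔU = 4.30×20.8×(752−573) = 16000 J.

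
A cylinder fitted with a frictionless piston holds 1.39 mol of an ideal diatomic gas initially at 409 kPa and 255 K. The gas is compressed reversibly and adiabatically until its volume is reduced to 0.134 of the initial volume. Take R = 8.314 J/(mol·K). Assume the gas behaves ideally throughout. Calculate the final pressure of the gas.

V₁ = nRT₁/P₁ = 1.39×8.314×255/409 = 7.21 L.
Adiabatic: TV^(γ−1) = const ⇒ T₂ = 255×(7.46)^0.400 = 570 K; PV^γ = const ⇒ P₂ = 6820 kPa.

6820 kPa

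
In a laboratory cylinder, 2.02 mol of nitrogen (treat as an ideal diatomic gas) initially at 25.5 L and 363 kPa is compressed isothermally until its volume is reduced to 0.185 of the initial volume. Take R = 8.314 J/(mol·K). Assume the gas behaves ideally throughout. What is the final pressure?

1960 kPa

T₁ = P₁V₁/(nR) = 363×25.5/(2.02×8.314) = 551 K.
Isothermal: T stays 551 K; PV = const ⇒ V₂ = 4.72 L, P₂ = 1960 kPa.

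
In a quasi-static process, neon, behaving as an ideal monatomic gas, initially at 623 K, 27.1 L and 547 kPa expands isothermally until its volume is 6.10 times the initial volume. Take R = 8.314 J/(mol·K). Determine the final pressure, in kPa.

Isothermal: T stays 623 K; PV = const ⇒ V₂ = 165 L, P₂ = 89.7 kPa.

89.7 kPa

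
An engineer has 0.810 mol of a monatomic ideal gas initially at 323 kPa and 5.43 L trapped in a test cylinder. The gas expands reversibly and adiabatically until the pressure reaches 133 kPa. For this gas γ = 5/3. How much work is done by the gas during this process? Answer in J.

786 J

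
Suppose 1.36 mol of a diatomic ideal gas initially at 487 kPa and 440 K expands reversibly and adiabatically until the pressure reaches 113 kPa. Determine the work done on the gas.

V₁ = nRT₁/P₁ = 1.36×8.314×440/487 = 10.2 L.
Adiabatic: T₂/T₁ = (P₂/P₁)^((γ−1)/γ) ⇒ T₂ = 440×(0.232)^0.286 = 290 K; V₂ = 29.0 L.
ΔU = nCvΔT = 1.36×20.8×(290−440) = -4240 J.
Q = 0 for an adiabatic process, so W = −ΔU = 4240 J.
Work done on the gas = −W_by = -4240 J.

-4240 J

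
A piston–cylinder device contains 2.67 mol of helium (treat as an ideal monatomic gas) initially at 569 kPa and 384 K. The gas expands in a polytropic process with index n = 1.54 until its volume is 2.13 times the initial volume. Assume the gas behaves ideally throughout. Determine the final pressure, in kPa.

178 kPa

V₁ = nRT₁/P₁ = 2.67×8.314×384/569 = 15.0 L.
Polytropic n=1.54: T₂ = T₁(V₁/V₂)^(n−1) = 384×(0.469)^0.54 = 255 K; P₂ = P₁(V₁/V₂)^n = 178 kPa.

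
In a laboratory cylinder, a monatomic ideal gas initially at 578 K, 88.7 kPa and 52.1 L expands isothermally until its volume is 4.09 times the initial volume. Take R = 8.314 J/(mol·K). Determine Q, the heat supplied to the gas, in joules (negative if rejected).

6510 J

n = P₁V₁/(RT₁) = 88.7×52.1/(8.314×578) = 0.962 mol.
Isothermal: T stays 578 K; PV = const ⇒ V₂ = 213 L, P₂ = 21.7 kPa.
ΔU = 0 (ideal gas, T constant).
W = nRT ln(V₂/V₁) = 0.962×8.314×578×ln(4.09) = 6510 J.
Q = ΔU + W = 6510 J.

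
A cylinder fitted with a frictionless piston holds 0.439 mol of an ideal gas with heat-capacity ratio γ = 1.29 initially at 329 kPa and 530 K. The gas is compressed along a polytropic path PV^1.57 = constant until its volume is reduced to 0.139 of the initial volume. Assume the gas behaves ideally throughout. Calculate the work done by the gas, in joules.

-7060 J

V₁ = nRT₁/P₁ = 0.439×8.314×530/329 = 5.88 L.
Polytropic n=1.57: T₂ = T₁(V₁/V₂)^(n−1) = 530×(7.19)^0.57 = 1630 K; P₂ = P₁(V₁/V₂)^n = 7290 kPa.
W = (P₁V₁−P₂V₂)/(n−1) = (329×5.88−7290×0.817)/0.57 = -7060 J.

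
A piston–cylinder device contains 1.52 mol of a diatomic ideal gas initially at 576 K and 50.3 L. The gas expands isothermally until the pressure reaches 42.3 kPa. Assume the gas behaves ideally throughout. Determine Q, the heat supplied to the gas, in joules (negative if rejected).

8950 J

P₁ = nRT₁/V₁ = 1.52×8.314×576/50.3 = 145 kPa.
Isothermal: T stays 576 K; PV = const ⇒ V₂ = 172 L, P₂ = 42.3 kPa.
ΔU = 0 (ideal gas, T constant).
W = nRT ln(V₂/V₁) = 1.52×8.314×576×ln(3.42) = 8950 J.
Q = ΔU + W = 8950 J.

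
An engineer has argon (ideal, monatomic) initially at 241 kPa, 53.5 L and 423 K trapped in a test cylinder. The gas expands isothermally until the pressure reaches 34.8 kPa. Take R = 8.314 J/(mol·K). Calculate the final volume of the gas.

Isothermal: T stays 423 K; PV = const ⇒ V₂ = 371 L, P₂ = 34.8 kPa.

371 L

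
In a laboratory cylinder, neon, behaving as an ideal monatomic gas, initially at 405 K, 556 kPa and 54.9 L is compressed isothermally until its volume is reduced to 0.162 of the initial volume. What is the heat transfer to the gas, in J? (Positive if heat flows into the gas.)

-55600 J

n = P₁V₁/(RT₁) = 556×54.9/(8.314×405) = 9.07 mol.
Isothermal: T stays 405 K; PV = const ⇒ V₂ = 8.89 L, P₂ = 3430 kPa.
ΔU = 0 (ideal gas, T constant).
W = nRT ln(V₂/V₁) = 9.07×8.314×405×ln(0.162) = -55600 J.
Q = ΔU + W = -55600 J.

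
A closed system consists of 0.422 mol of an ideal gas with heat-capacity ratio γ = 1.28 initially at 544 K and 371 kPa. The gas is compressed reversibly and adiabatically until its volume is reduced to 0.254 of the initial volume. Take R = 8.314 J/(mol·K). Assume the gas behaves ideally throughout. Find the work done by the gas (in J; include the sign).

V₁ = nRT₁/P₁ = 0.422×8.314×544/371 = 5.14 L.
Adiabatic: TV^(γ−1) = const ⇒ T₂ = 544×(3.94)^0.280 = 798 K; PV^γ = const ⇒ P₂ = 2140 kPa.
ΔU = nCvΔT = 0.422×29.7×(798−544) = 3190 J.
Q = 0 for an adiabatic process, so W = −ΔU = -3190 J.

-3190 J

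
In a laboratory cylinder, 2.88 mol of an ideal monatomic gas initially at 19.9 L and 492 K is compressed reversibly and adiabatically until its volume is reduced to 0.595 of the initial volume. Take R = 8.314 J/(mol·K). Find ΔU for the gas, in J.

P₁ = nRT₁/V₁ = 2.88×8.314×492/19.9 = 592 kPa.
Adiabatic: TV^(γ−1) = const ⇒ T₂ = 492×(1.68)^0.667 = 695 K; PV^γ = const ⇒ P₂ = 1410 kPa.
For an ideal gas ΔU = nCvΔT with Cv = (3/2)R = 12.5 J/(mol·K).
ΔU = 2.88×12.5×(695−492) = 7310 J.

7310 J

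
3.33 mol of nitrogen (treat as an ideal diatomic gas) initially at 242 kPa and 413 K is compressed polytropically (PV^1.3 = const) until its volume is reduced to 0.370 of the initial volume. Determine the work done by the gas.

V₁ = nRT₁/P₁ = 3.33×8.314×413/242 = 47.2 L.
Polytropic n=1.3: T₂ = T₁(V₁/V₂)^(n−1) = 413×(2.70)^0.30 = 557 K; P₂ = P₁(V₁/V₂)^n = 881 kPa.
W = (P₁V₁−P₂V₂)/(n−1) = (242×47.2−881×17.5)/0.30 = -13200 J.

-13200 J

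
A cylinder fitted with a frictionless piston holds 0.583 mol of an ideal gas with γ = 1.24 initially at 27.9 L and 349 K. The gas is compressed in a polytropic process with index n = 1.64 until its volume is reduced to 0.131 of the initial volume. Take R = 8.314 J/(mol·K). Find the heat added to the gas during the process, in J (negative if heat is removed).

11800 J

P₁ = nRT₁/V₁ = 0.583×8.314×349/27.9 = 60.6 kPa.
Polytropic n=1.64: T₂ = T₁(V₁/V₂)^(n−1) = 349×(7.63)^0.64 = 1280 K; P₂ = P₁(V₁/V₂)^n = 1700 kPa.
W = (P₁V₁−P₂V₂)/(n−1) = (60.6×27.9−1700×3.65)/0.64 = -7060 J.
ΔU = nCvΔT = 0.583×34.6×(1280−349) = 18800 J.
Q = ΔU + W = 11800 J.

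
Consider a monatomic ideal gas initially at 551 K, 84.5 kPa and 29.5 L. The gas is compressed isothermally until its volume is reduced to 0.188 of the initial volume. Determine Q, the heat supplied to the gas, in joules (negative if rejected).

-4170 J

n = P₁V₁/(RT₁) = 84.5×29.5/(8.314×551) = 0.544 mol.
Isothermal: T stays 551 K; PV = const ⇒ V₂ = 5.55 L, P₂ = 449 kPa.
ΔU = 0 (ideal gas, T constant).
W = nRT ln(V₂/V₁) = 0.544×8.314×551×ln(0.188) = -4170 J.
Q = ΔU + W = -4170 J.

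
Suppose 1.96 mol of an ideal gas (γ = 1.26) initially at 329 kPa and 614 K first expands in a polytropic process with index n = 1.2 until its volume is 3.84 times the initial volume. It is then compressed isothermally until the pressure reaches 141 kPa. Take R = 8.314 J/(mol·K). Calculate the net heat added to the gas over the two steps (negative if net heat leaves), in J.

-3140 J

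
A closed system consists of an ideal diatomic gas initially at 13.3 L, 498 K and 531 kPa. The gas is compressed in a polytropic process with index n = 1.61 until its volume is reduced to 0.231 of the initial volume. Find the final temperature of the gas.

1220 K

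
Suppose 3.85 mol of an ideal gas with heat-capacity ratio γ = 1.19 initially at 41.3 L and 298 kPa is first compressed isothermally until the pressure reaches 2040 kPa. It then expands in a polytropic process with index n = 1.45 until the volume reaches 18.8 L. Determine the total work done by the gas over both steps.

-12700 J

T₁ = P₁V₁/(nR) = 298×41.3/(3.85×8.314) = 384 K.
Step 1 — Isothermal: T stays 384 K; PV = const ⇒ V₂ = 6.03 L, P₂ = 2040 kPa.
ΔU = 0 (ideal gas, T constant).
W = nRT ln(V₂/V₁) = 3.85×8.314×384×ln(0.146) = -23700 J.
Q = ΔU + W = -23700 J.
State after step 1: P = 2040 kPa, V = 6.03 L, T = 384 K.
Step 2 — Polytropic n=1.45: T₂ = T₁(V₁/V₂)^(n−1) = 384×(0.321)^0.45 = 231 K; P₂ = P₁(V₁/V₂)^n = 393 kPa.
W = (P₁V₁−P₂V₂)/(n−1) = (2040×6.03−393×18.8)/0.45 = 11000 J.
ΔU = nCvΔT = 3.85×43.8×(231−384) = -25900 J.
Q = ΔU + W = -15000 J.
Net over both steps: W = -12700 J, Q = -38700 J, ΔU = -25900 J.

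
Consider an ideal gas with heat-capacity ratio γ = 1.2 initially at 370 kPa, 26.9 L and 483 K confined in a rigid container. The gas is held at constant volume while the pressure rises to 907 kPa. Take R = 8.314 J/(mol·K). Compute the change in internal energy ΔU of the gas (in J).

72200 J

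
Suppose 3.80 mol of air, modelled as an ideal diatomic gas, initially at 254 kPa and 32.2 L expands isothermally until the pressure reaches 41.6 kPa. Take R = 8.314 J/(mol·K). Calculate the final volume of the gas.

T₁ = P₁V₁/(nR) = 254×32.2/(3.80×8.314) = 259 K.
Isothermal: T stays 259 K; PV = const ⇒ V₂ = 197 L, P₂ = 41.6 kPa.

197 L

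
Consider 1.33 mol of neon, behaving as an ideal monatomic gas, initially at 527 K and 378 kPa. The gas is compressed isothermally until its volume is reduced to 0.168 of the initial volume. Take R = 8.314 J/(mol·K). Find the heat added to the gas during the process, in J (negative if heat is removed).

-10400 J

V₁ = nRT₁/P₁ = 1.33×8.314×527/378 = 15.4 L.
Isothermal: T stays 527 K; PV = const ⇒ V₂ = 2.59 L, P₂ = 2250 kPa.
ΔU = 0 (ideal gas, T constant).
W = nRT ln(V₂/V₁) = 1.33×8.314×527×ln(0.168) = -10400 J.
Q = ΔU + W = -10400 J.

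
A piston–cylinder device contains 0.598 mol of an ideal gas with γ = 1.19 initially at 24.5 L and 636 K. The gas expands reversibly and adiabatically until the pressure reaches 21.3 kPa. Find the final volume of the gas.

111 L

P₁ = nRT₁/V₁ = 0.598×8.314×636/24.5 = 129 kPa.
Adiabatic: T₂/T₁ = (P₂/P₁)^((γ−1)/γ) ⇒ T₂ = 636×(0.165)^0.160 = 477 K; V₂ = 111 L.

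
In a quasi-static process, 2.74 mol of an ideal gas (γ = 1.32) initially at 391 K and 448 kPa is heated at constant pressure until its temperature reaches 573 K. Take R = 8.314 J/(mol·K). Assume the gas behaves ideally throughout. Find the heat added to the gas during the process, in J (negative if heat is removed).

V₁ = nRT₁/P₁ = 2.74×8.314×391/448 = 19.9 L.
Isobaric: P stays 448 kPa; V/T = const ⇒ T₂ = 573 K, V₂ = 29.1 L.
W = PΔV = 448×(29.1−19.9) kPa·L = 4150 J.
ΔU = nCvΔT = 2.74×26.0×(573−391) = 13000 J.
Q = ΔU + W = nCpΔT = 17100 J.

17100 J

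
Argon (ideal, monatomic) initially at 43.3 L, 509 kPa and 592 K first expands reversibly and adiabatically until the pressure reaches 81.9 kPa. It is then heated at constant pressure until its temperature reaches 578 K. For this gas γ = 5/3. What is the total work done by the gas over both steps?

28000 J

n = P₁V₁/(RT₁) = 509×43.3/(8.314×592) = 4.48 mol.
Step 1 — Adiabatic: T₂/T₁ = (P₂/P₁)^((γ−1)/γ) ⇒ T₂ = 592×(0.161)^0.400 = 285 K; V₂ = 130 L.
ΔU = nCvΔT = 4.48×12.5×(285−592) = -17100 J.
Q = 0 for an adiabatic process, so W = −ΔU = 17100 J.
State after step 1: P = 81.9 kPa, V = 130 L, T = 285 K.
Step 2 — Isobaric: P stays 81.9 kPa; V/T = const ⇒ T₂ = 578 K, V₂ = 263 L.
W = PΔV = 81.9×(263−130) kPa·L = 10900 J.
ΔU = nCvΔT = 4.48×12.5×(578−285) = 16400 J.
Q = ΔU + W = nCpΔT = 27300 J.
Net over both steps: W = 28000 J, Q = 27300 J, ΔU = -782 J.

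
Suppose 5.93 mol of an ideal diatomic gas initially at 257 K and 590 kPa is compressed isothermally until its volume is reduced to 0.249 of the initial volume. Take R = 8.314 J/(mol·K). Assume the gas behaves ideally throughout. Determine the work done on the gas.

V₁ = nRT₁/P₁ = 5.93×8.314×257/590 = 21.5 L.
Isothermal: T stays 257 K; PV = const ⇒ V₂ = 5.35 L, P₂ = 2370 kPa.
W = nRT ln(V₂/V₁) = 5.93×8.314×257×ln(0.249) = -17600 J.
Work done on the gas = −W_by = 17600 J.

17600 J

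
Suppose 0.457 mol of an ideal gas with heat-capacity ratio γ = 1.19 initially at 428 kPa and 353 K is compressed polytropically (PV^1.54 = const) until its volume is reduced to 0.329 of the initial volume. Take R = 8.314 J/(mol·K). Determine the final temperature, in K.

643 K

V₁ = nRT₁/P₁ = 0.457×8.314×353/428 = 3.13 L.
Polytropic n=1.54: T₂ = T₁(V₁/V₂)^(n−1) = 353×(3.04)^0.54 = 643 K; P₂ = P₁(V₁/V₂)^n = 2370 kPa.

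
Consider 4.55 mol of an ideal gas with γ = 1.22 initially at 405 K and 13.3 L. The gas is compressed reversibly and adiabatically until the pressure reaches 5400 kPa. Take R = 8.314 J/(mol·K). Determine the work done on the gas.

P₁ = nRT₁/V₁ = 4.55×8.314×405/13.3 = 1150 kPa.
Adiabatic: T₂/T₁ = (P₂/P₁)^((γ−1)/γ) ⇒ T₂ = 405×(4.69)^0.180 = 535 K; V₂ = 3.75 L.
ΔU = nCvΔT = 4.55×37.8×(535−405) = 22400 J.
Q = 0 for an adiabatic process, so W = −ΔU = -22400 J.
Work done on the gas = −W_by = 22400 J.

22400 J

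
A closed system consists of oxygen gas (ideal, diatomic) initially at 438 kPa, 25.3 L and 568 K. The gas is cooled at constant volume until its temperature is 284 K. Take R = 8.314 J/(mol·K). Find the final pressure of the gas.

Isochoric: V stays 25.3 L; P/T = const ⇒ T₂ = 284 K, P₂ = 219 kPa.

219 kPa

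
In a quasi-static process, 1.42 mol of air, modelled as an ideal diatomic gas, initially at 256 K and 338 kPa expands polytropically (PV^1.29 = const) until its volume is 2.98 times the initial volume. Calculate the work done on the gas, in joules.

-2830 J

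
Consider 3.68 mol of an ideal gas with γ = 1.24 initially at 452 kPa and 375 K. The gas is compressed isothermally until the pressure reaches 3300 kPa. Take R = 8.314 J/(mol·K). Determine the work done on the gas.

V₁ = nRT₁/P₁ = 3.68×8.314×375/452 = 25.4 L.
Isothermal: T stays 375 K; PV = const ⇒ V₂ = 3.48 L, P₂ = 3300 kPa.
W = nRT ln(V₂/V₁) = 3.68×8.314×375×ln(0.137) = -22800 J.
Work done on the gas = −W_by = 22800 J.

22800 J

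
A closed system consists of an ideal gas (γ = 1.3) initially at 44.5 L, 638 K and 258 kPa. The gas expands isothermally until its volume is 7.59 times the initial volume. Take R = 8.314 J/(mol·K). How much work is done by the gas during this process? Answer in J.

n = P₁V₁/(RT₁) = 258×44.5/(8.314×638) = 2.16 mol.
Isothermal: T stays 638 K; PV = const ⇒ V₂ = 338 L, P₂ = 34.0 kPa.
W = nRT ln(V₂/V₁) = 2.16×8.314×638×ln(7.59) = 23300 J.

23300 J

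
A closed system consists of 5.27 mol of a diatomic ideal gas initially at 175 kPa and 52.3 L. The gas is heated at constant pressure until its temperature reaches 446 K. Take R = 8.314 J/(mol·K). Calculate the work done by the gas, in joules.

10400 J

T₁ = P₁V₁/(nR) = 175×52.3/(5.27×8.314) = 209 K.
Isobaric: P stays 175 kPa; V/T = const ⇒ T₂ = 446 K, V₂ = 112 L.
W = PΔV = 175×(112−52.3) kPa·L = 10400 J.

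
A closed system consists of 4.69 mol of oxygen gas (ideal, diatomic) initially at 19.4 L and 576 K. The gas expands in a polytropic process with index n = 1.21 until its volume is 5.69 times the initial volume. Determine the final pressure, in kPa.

P₁ = nRT₁/V₁ = 4.69×8.314×576/19.4 = 1160 kPa.
Polytropic n=1.21: T₂ = T₁(V₁/V₂)^(n−1) = 576×(0.176)^0.21 = 400 K; P₂ = P₁(V₁/V₂)^n = 141 kPa.

141 kPa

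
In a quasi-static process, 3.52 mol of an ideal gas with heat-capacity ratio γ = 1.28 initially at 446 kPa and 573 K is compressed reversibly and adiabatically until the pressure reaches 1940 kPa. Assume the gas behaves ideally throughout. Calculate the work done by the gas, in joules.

-22700 J

V₁ = nRT₁/P₁ = 3.52×8.314×573/446 = 37.6 L.
Adiabatic: T₂/T₁ = (P₂/P₁)^((γ−1)/γ) ⇒ T₂ = 573×(4.35)^0.219 = 790 K; V₂ = 11.9 L.
ΔU = nCvΔT = 3.52×29.7×(790−573) = 22700 J.
Q = 0 for an adiabatic process, so W = −ΔU = -22700 J.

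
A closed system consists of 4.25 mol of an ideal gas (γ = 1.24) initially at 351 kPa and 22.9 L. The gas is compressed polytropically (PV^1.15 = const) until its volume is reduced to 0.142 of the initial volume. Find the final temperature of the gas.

305 K

T₁ = P₁V₁/(nR) = 351×22.9/(4.25×8.314) = 227 K.
Polytropic n=1.15: T₂ = T₁(V₁/V₂)^(n−1) = 227×(7.04)^0.15 = 305 K; P₂ = P₁(V₁/V₂)^n = 3310 kPa.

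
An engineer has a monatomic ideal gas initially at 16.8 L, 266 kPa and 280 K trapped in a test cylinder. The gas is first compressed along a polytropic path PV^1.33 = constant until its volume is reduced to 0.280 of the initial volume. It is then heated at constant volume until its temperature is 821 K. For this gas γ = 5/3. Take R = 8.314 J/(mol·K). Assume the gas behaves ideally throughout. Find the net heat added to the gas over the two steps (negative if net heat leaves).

5880 J

n = P₁V₁/(RT₁) = 266×16.8/(8.314×280) = 1.92 mol.
Step 1 — Polytropic n=1.33: T₂ = T₁(V₁/V₂)^(n−1) = 280×(3.57)^0.33 = 426 K; P₂ = P₁(V₁/V₂)^n = 1450 kPa.
W = (P₁V₁−P₂V₂)/(n−1) = (266×16.8−1450×4.70)/0.33 = -7070 J.
ΔU = nCvΔT = 1.92×12.5×(426−280) = 3500 J.
Q = ΔU + W = -3570 J.
State after step 1: P = 1450 kPa, V = 4.70 L, T = 426 K.
Step 2 — Isochoric: V stays 4.70 L; P/T = const ⇒ T₂ = 821 K, P₂ = 2790 kPa.
W = 0 (no volume change).
ΔU = nCvΔT = 1.92×12.5×(821−426) = 9450 J.
Q = ΔU = 9450 J.
Net over both steps: W = -7070 J, Q = 5880 J, ΔU = 13000 J.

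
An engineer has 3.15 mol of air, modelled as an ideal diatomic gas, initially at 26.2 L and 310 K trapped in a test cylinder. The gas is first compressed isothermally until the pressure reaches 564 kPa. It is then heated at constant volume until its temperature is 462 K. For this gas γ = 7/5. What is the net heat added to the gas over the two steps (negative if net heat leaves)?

5090 J

P₁ = nRT₁/V₁ = 3.15×8.314×310/26.2 = 310 kPa.
Step 1 — Isothermal: T stays 310 K; PV = const ⇒ V₂ = 14.4 L, P₂ = 564 kPa.
ΔU = 0 (ideal gas, T constant).
W = nRT ln(V₂/V₁) = 3.15×8.314×310×ln(0.549) = -4860 J.
Q = ΔU + W = -4860 J.
State after step 1: P = 564 kPa, V = 14.4 L, T = 310 K.
Step 2 — Isochoric: V stays 14.4 L; P/T = const ⇒ T₂ = 462 K, P₂ = 841 kPa.
W = 0 (no volume change).
ΔU = nCvΔT = 3.15×20.8×(462−310) = 9950 J.
Q = ΔU = 9950 J.
Net over both steps: W = -4860 J, Q = 5090 J, ΔU = 9950 J.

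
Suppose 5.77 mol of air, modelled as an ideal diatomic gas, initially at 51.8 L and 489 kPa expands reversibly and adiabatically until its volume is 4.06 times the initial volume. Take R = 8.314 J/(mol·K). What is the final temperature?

T₁ = P₁V₁/(nR) = 489×51.8/(5.77×8.314) = 528 K.
Adiabatic: TV^(γ−1) = const ⇒ T₂ = 528×(0.246)^0.400 = 301 K; PV^γ = const ⇒ P₂ = 68.8 kPa.

301 K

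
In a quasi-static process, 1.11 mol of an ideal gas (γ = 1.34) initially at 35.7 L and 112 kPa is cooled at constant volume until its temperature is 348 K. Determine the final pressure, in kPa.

90.0 kPa

T₁ = P₁V₁/(nR) = 112×35.7/(1.11×8.314) = 433 K.
Isochoric: V stays 35.7 L; P/T = const ⇒ T₂ = 348 K, P₂ = 90.0 kPa.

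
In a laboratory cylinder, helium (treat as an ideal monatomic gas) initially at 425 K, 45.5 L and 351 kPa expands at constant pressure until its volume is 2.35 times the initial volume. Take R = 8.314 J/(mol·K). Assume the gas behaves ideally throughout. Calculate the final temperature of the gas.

999 K

Isobaric: P stays 351 kPa; V/T = const ⇒ T₂ = 999 K, V₂ = 107 L.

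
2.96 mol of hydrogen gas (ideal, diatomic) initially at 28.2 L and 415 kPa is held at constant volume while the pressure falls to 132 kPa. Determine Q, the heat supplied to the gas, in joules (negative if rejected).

T₁ = P₁V₁/(nR) = 415×28.2/(2.96×8.314) = 476 K.
Isochoric: V stays 28.2 L; P/T = const ⇒ T₂ = 151 K, P₂ = 132 kPa.
W = 0 (no volume change).
ΔU = nCvΔT = 2.96×20.8×(151−476) = -20000 J.
Q = ΔU = -20000 J.

-20000 J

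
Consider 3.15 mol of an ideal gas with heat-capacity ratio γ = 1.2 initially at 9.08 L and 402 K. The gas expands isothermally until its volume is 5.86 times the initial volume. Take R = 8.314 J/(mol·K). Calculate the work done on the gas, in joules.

-18600 J

P₁ = nRT₁/V₁ = 3.15×8.314×402/9.08 = 1160 kPa.
Isothermal: T stays 402 K; PV = const ⇒ V₂ = 53.2 L, P₂ = 198 kPa.
W = nRT ln(V₂/V₁) = 3.15×8.314×402×ln(5.86) = 18600 J.
Work done on the gas = −W_by = -18600 J.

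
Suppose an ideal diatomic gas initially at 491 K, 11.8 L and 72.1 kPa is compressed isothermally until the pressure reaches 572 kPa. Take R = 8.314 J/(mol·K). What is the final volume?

1.49 L

Isothermal: T stays 491 K; PV = const ⇒ V₂ = 1.49 L, P₂ = 572 kPa.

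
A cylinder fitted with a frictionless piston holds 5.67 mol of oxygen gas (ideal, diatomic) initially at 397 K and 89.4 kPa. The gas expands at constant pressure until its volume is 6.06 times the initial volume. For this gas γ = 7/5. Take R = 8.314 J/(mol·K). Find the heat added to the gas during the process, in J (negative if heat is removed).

331000 J

V₁ = nRT₁/P₁ = 5.67×8.314×397/89.4 = 209 L.
Isobaric: P stays 89.4 kPa; V/T = const ⇒ T₂ = 2410 K, V₂ = 1270 L.
W = PΔV = 89.4×(1270−209) kPa·L = 94700 J.
ΔU = nCvΔT = 5.67×20.8×(2410−397) = 237000 J.
Q = ΔU + W = nCpΔT = 331000 J.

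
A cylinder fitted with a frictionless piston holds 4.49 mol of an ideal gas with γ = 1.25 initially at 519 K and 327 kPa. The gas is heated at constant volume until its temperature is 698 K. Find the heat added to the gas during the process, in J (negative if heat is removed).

V₁ = nRT₁/P₁ = 4.49×8.314×519/327 = 59.2 L.
Isochoric: V stays 59.2 L; P/T = const ⇒ T₂ = 698 K, P₂ = 440 kPa.
W = 0 (no volume change).
ΔU = nCvΔT = 4.49×33.3×(698−519) = 26700 J.
Q = ΔU = 26700 J.

26700 J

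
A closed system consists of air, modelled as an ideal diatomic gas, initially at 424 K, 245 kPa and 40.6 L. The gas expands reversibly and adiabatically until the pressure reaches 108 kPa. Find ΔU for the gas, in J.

n = P₁V₁/(RT₁) = 245×40.6/(8.314×424) = 2.82 mol.
Adiabatic: T₂/T₁ = (P₂/P₁)^((γ−1)/γ) ⇒ T₂ = 424×(0.441)^0.286 = 336 K; V₂ = 72.9 L.
For an ideal gas ΔU = nCvΔT with Cv = (5/2)R = 20.8 J/(mol·K).
ΔU = 2.82×20.8×(336−424) = -5190 J.

-5190 J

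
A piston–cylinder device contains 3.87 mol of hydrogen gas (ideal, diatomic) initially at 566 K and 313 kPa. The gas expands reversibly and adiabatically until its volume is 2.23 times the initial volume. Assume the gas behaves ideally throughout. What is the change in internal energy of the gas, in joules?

V₁ = nRT₁/P₁ = 3.87×8.314×566/313 = 58.2 L.
Adiabatic: TV^(γ−1) = const ⇒ T₂ = 566×(0.448)^0.400 = 411 K; PV^γ = const ⇒ P₂ = 102 kPa.
For an ideal gas ΔU = nCvΔT with Cv = (5/2)R = 20.8 J/(mol·K).
ΔU = 3.87×20.8×(411−566) = -12500 J.

-12500 J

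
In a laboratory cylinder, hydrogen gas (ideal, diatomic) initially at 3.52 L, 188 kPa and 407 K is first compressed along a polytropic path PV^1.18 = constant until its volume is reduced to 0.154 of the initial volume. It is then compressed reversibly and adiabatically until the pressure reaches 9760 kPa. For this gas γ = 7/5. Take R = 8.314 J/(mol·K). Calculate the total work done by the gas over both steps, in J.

n = P₁V₁/(RT₁) = 188×3.52/(8.314×407) = 0.196 mol.
Step 1 — Polytropic n=1.18: T₂ = T₁(V₁/V₂)^(n−1) = 407×(6.49)^0.18 = 570 K; P₂ = P₁(V₁/V₂)^n = 1710 kPa.
W = (P₁V₁−P₂V₂)/(n−1) = (188×3.52−1710×0.542)/0.18 = -1470 J.
ΔU = nCvΔT = 0.196×20.8×(570−407) = 662 J.
Q = ΔU + W = -810 J.
State after step 1: P = 1710 kPa, V = 0.542 L, T = 570 K.
Step 2 — Adiabatic: T₂/T₁ = (P₂/P₁)^((γ−1)/γ) ⇒ T₂ = 570×(5.71)^0.286 = 938 K; V₂ = 0.156 L.
ΔU = nCvΔT = 0.196×20.8×(938−570) = 1490 J.
Q = 0 for an adiabatic process, so W = −ΔU = -1490 J.
Net over both steps: W = -2970 J, Q = -810 J, ΔU = 2160 J.

-2970 J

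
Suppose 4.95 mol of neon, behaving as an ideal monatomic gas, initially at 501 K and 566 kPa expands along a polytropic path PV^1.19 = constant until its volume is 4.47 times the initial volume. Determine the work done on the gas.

-26900 J

V₁ = nRT₁/P₁ = 4.95×8.314×501/566 = 36.4 L.
Polytropic n=1.19: T₂ = T₁(V₁/V₂)^(n−1) = 501×(0.224)^0.19 = 377 K; P₂ = P₁(V₁/V₂)^n = 95.3 kPa.
W = (P₁V₁−P₂V₂)/(n−1) = (566×36.4−95.3×163)/0.19 = 26900 J.
Work done on the gas = −W_by = -26900 J.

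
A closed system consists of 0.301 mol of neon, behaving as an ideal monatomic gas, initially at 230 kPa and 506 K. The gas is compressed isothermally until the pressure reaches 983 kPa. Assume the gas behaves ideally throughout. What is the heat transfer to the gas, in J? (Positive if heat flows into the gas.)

-1840 J

V₁ = nRT₁/P₁ = 0.301×8.314×506/230 = 5.51 L.
Isothermal: T stays 506 K; PV = const ⇒ V₂ = 1.29 L, P₂ = 983 kPa.
ΔU = 0 (ideal gas, T constant).
W = nRT ln(V₂/V₁) = 0.301×8.314×506×ln(0.234) = -1840 J.
Q = ΔU + W = -1840 J.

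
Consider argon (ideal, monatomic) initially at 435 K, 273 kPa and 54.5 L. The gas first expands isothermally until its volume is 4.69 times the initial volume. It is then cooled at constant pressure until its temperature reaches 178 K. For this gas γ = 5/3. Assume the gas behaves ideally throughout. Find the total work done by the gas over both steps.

n = P₁V₁/(RT₁) = 273×54.5/(8.314×435) = 4.11 mol.
Step 1 — Isothermal: T stays 435 K; PV = const ⇒ V₂ = 256 L, P₂ = 58.2 kPa.
ΔU = 0 (ideal gas, T constant).
W = nRT ln(V₂/V₁) = 4.11×8.314×435×ln(4.69) = 23000 J.
Q = ΔU + W = 23000 J.
State after step 1: P = 58.2 kPa, V = 256 L, T = 435 K.
Step 2 — Isobaric: P stays 58.2 kPa; V/T = const ⇒ T₂ = 178 K, V₂ = 105 L.
W = PΔV = 58.2×(105−256) kPa·L = -8790 J.
ΔU = nCvΔT = 4.11×12.5×(178−435) = -13200 J.
Q = ΔU + W = nCpΔT = -22000 J.
Net over both steps: W = 14200 J, Q = 1020 J, ΔU = -13200 J.

14200 J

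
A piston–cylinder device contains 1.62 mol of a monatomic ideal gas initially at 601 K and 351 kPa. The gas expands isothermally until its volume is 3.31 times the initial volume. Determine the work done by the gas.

V₁ = nRT₁/P₁ = 1.62×8.314×601/351 = 23.1 L.
Isothermal: T stays 601 K; PV = const ⇒ V₂ = 76.3 L, P₂ = 106 kPa.
W = nRT ln(V₂/V₁) = 1.62×8.314×601×ln(3.31) = 9690 J.

9690 J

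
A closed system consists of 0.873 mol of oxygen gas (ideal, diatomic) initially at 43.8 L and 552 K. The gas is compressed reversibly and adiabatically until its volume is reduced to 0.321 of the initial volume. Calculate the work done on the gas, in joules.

5760 J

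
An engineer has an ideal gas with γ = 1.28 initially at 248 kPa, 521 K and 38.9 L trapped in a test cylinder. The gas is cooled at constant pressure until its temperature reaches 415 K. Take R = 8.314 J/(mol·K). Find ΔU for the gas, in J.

-7010 J

n = P₁V₁/(RT₁) = 248×38.9/(8.314×521) = 2.23 mol.
Isobaric: P stays 248 kPa; V/T = const ⇒ T₂ = 415 K, V₂ = 31.0 L.
For an ideal gas ΔU = nCvΔT with Cv = R/(γ−1) = 29.7 J/(mol·K).
ΔU = 2.23×29.7×(415−521) = -7010 J.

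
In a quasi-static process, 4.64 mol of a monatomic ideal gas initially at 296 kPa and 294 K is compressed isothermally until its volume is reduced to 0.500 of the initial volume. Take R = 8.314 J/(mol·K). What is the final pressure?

592 kPa

V₁ = nRT₁/P₁ = 4.64×8.314×294/296 = 38.3 L.
Isothermal: T stays 294 K; PV = const ⇒ V₂ = 19.2 L, P₂ = 592 kPa.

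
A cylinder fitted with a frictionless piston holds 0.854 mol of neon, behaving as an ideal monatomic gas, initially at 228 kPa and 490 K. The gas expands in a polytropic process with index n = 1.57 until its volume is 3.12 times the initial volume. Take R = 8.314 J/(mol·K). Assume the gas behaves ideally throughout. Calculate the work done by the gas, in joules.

2910 J

V₁ = nRT₁/P₁ = 0.854×8.314×490/228 = 15.3 L.
Polytropic n=1.57: T₂ = T₁(V₁/V₂)^(n−1) = 490×(0.321)^0.57 = 256 K; P₂ = P₁(V₁/V₂)^n = 38.2 kPa.
W = (P₁V₁−P₂V₂)/(n−1) = (228×15.3−38.2×47.6)/0.57 = 2910 J.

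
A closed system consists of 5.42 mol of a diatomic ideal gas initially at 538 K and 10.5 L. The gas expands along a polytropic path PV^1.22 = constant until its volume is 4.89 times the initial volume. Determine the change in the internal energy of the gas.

-17900 J

P₁ = nRT₁/V₁ = 5.42×8.314×538/10.5 = 2310 kPa.
Polytropic n=1.22: T₂ = T₁(V₁/V₂)^(n−1) = 538×(0.204)^0.22 = 379 K; P₂ = P₁(V₁/V₂)^n = 333 kPa.
For an ideal gas ΔU = nCvΔT with Cv = (5/2)R = 20.8 J/(mol·K).
ΔU = 5.42×20.8×(379−538) = -17900 J.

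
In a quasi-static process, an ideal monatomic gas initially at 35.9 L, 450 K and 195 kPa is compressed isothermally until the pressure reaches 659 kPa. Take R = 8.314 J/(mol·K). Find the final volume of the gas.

10.6 L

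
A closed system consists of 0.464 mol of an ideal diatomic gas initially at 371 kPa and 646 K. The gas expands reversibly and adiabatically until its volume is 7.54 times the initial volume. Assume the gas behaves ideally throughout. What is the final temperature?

288 K

V₁ = nRT₁/P₁ = 0.464×8.314×646/371 = 6.72 L.
Adiabatic: TV^(γ−1) = const ⇒ T₂ = 646×(0.133)^0.400 = 288 K; PV^γ = const ⇒ P₂ = 21.9 kPa.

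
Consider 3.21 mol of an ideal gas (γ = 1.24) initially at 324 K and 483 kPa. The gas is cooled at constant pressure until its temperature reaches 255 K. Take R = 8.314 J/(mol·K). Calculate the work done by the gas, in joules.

-1840 J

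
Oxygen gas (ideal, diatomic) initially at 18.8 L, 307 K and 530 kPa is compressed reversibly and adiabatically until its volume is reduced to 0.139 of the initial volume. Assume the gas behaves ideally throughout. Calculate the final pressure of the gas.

Adiabatic: TV^(γ−1) = const ⇒ T₂ = 307×(7.19)^0.400 = 676 K; PV^γ = const ⇒ P₂ = 8400 kPa.

8400 kPa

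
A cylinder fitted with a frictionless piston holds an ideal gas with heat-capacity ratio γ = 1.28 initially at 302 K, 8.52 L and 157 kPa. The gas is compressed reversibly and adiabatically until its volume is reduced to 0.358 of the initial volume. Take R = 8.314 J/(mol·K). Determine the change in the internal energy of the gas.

1590 J

n = P₁V₁/(RT₁) = 157×8.52/(8.314×302) = 0.533 mol.
Adiabatic: TV^(γ−1) = const ⇒ T₂ = 302×(2.79)^0.280 = 403 K; PV^γ = const ⇒ P₂ = 585 kPa.
For an ideal gas ΔU = nCvΔT with Cv = R/(γ−1) = 29.7 J/(mol·K).
ΔU = 0.533×29.7×(403−302) = 1590 J.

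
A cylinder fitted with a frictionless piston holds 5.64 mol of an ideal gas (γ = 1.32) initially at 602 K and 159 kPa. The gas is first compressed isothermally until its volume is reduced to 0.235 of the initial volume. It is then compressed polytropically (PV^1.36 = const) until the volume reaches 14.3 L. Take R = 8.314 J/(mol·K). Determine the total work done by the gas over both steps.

V₁ = nRT₁/P₁ = 5.64×8.314×602/159 = 178 L.
Step 1 — Isothermal: T stays 602 K; PV = const ⇒ V₂ = 41.7 L, P₂ = 677 kPa.
ΔU = 0 (ideal gas, T constant).
W = nRT ln(V₂/V₁) = 5.64×8.314×602×ln(0.235) = -40900 J.
Q = ΔU + W = -40900 J.
State after step 1: P = 677 kPa, V = 41.7 L, T = 602 K.
Step 2 — Polytropic n=1.36: T₂ = T₁(V₁/V₂)^(n−1) = 602×(2.92)^0.36 = 885 K; P₂ = P₁(V₁/V₂)^n = 2900 kPa.
W = (P₁V₁−P₂V₂)/(n−1) = (677×41.7−2900×14.3)/0.36 = -36900 J.
ΔU = nCvΔT = 5.64×26.0×(885−602) = 41500 J.
Q = ΔU + W = 4610 J.
Net over both steps: W = -77800 J, Q = -36300 J, ΔU = 41500 J.

-77800 J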